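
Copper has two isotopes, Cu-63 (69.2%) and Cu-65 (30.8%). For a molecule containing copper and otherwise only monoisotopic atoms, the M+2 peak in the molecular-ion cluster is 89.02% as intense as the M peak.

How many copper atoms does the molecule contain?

For n independent Cu atoms, I(M+2)/I(M) = n · (abundance Cu-65) / (abundance Cu-63) = n · 0.308/0.692.
n = 0.8902 × 0.692/0.308 = 2.00 ≈ 2

2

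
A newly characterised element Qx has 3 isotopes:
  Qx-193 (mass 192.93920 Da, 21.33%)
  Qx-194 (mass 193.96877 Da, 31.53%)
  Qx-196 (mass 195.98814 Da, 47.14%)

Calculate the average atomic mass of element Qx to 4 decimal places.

194.7011 Da

Ar = Σ fᵢ·mᵢ = 0.2133 × 192.93920 + 0.3153 × 193.96877 + 0.4714 × 195.98814
= 41.153931 + 61.158353 + 92.388809 = 194.701093 Da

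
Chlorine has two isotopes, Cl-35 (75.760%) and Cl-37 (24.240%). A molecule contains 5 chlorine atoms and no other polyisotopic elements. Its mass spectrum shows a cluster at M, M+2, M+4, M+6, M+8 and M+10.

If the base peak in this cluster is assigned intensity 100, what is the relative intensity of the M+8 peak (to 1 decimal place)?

3.3

(0.75760 + 0.24240)^5 gives M 0.2496, M+2 0.3993, M+4 0.2555, M+6 0.0817, M+8 0.0131, M+10 0.0008; the largest is M+2.
P(M+2) = C(5,1) × 0.75760^4 × 0.24240^1 = 5 × 0.32942751 × 0.2424 = 0.399266 (base)
P(M+8) = C(5,4) × 0.75760^1 × 0.24240^4 = 5 × 0.7576 × 0.00345247 = 0.013078
Relative intensity = 0.013078 / 0.399266 × 100 = 3.3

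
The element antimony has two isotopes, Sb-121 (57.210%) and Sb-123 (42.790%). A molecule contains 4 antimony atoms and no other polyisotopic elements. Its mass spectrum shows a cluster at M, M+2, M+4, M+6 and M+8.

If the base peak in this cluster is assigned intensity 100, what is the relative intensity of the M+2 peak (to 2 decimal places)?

89.13

Binomial terms of (0.57210 + 0.42790)^4: M 0.1071, M+2 0.3205, M+4 0.3596, M+6 0.1793, M+8 0.0335 → M+4 is the base peak.
P(M+4) = C(4,2) × 0.57210^2 × 0.42790^2 = 6 × 0.32729841 × 0.18309841 = 0.359567 (base)
P(M+2) = C(4,1) × 0.57210^3 × 0.42790^1 = 4 × 0.18724742 × 0.4279 = 0.320493
Relative intensity = 0.320493 / 0.359567 × 100 = 89.13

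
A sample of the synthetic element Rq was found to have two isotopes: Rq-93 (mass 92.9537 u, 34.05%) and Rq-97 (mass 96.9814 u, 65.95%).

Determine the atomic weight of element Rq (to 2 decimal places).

Ar = Σ fᵢ·mᵢ = 0.3405 × 92.9537 + 0.6595 × 96.9814
= 31.65073 + 63.95923 = 95.60996 u

95.61 u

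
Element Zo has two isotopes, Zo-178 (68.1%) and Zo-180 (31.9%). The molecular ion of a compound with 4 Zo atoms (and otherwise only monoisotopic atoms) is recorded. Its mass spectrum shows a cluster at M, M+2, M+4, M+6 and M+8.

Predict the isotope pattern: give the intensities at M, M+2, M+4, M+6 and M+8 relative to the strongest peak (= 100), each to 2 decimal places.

53.37 : 100.00 : 70.26 : 21.94 : 2.57

Expanding (0.681 + 0.319)^4:
P(M) = 0.681^4 = 0.215074
P(M+2) = 4 × 0.681^3 × 0.319^1 = 0.402988
P(M+4) = 6 × 0.681^2 × 0.319^2 = 0.283157
P(M+6) = 4 × 0.681^1 × 0.319^3 = 0.088426
P(M+8) = 0.319^4 = 0.010355
The M+2 peak is largest (0.402988); scaling to 100 gives 53.37 : 100.00 : 70.26 : 21.94 : 2.57.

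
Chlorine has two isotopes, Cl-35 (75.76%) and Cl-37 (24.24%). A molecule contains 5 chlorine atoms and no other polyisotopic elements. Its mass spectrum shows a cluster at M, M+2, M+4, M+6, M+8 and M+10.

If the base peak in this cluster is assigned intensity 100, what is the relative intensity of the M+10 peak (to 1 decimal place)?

(0.7576 + 0.2424)^5 gives M 0.2496, M+2 0.3993, M+4 0.2555, M+6 0.0817, M+8 0.0131, M+10 0.0008; the largest is M+2.
P(M+2) = C(5,1) × 0.7576^4 × 0.2424^1 = 5 × 0.32942751 × 0.2424 = 0.399266 (base)
P(M+10) = C(5,5) × 0.7576^0 × 0.2424^5 = 1 × 1.0000 × 0.00083688 = 0.000837
Relative intensity = 0.000837 / 0.399266 × 100 = 0.2

0.2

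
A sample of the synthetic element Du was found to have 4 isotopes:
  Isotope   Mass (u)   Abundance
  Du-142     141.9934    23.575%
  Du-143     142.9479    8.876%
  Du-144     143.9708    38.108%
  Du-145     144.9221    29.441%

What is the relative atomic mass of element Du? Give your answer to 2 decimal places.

143.69 u

The abundance-weighted mean is 0.23575 × 141.9934 + 0.08876 × 142.9479 + 0.38108 × 143.9708 + 0.29441 × 144.9221
= 33.47494 + 12.68806 + 54.86439 + 42.66652 = 143.69391 u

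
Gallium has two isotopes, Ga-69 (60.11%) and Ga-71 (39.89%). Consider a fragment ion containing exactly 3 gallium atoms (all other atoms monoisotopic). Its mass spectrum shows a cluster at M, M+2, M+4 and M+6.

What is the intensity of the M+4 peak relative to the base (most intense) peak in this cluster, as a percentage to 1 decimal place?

Binomial terms of (0.6011 + 0.3989)^3: M 0.2172, M+2 0.4324, M+4 0.2869, M+6 0.0635 → M+2 is the base peak.
P(M+2) = C(3,1) × 0.6011^2 × 0.3989^1 = 3 × 0.36132121 × 0.3989 = 0.432393 (base)
P(M+4) = C(3,2) × 0.6011^1 × 0.3989^2 = 3 × 0.6011 × 0.15912121 = 0.286943
Relative intensity = 0.286943 / 0.432393 × 100 = 66.4

66.4%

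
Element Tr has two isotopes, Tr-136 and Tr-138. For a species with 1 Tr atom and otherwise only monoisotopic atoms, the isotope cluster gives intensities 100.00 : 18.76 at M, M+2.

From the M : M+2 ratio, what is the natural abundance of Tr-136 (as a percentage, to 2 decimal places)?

84.20%

If p is the fraction of Tr that is Tr-136, then I(M+2)/I(M) = [C(1,1)·p^0·(1−p)] / p^1 = 1·(1−p)/p = 18.76/100.00 = 0.1876
(1−p)/p = 0.1876/1 = 0.1876  ⇒  p = 1/(1 + 0.1876) = 0.8420
Tr-136: 84.20%, Tr-138: 15.80%.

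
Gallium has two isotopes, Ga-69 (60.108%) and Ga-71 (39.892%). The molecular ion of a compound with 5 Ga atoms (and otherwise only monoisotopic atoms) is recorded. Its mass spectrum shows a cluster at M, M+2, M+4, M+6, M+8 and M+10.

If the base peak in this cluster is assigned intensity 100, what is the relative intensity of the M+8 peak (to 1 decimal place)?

22.0

(0.60108 + 0.39892)^5 gives M 0.0785, M+2 0.2604, M+4 0.3456, M+6 0.2294, M+8 0.0761, M+10 0.0101; the largest is M+4.
P(M+4) = C(5,2) × 0.60108^3 × 0.39892^2 = 10 × 0.2171685 × 0.15913717 = 0.345596 (base)
P(M+8) = C(5,4) × 0.60108^1 × 0.39892^4 = 5 × 0.60108 × 0.02532464 = 0.076111
Relative intensity = 0.076111 / 0.345596 × 100 = 22.0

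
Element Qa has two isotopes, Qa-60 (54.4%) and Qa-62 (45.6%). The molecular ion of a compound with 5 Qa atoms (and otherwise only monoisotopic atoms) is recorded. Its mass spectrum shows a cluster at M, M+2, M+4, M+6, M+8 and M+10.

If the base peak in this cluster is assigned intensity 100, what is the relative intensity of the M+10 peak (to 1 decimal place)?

5.9

Term probabilities: M 0.0476, M+2 0.1997, M+4 0.3348, M+6 0.2806, M+8 0.1176, M+10 0.0197. Base peak = M+4.
P(M+4) = C(5,2) × 0.544^3 × 0.456^2 = 10 × 0.16098918 × 0.207936 = 0.334754 (base)
P(M+10) = C(5,5) × 0.544^0 × 0.456^5 = 1 × 1.0000 × 0.01971625 = 0.019716
Relative intensity = 0.019716 / 0.334754 × 100 = 5.9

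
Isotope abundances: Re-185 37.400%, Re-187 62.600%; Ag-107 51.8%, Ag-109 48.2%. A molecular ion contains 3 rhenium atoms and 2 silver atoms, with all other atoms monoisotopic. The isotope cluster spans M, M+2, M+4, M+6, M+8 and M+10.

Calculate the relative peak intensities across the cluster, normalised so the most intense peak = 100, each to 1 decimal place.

Rhenium pattern (n=3): 0.05231362 : 0.26268713 : 0.43968487 : 0.24531438
Silver pattern (n=2): 0.268324 : 0.499352 : 0.232324
Convolve the two distributions (both contribute in 2-u steps):
  M: 0.05231362×0.268324 = 0.014037
  M+2: 0.05231362×0.499352 + 0.26268713×0.268324 = 0.096608
  M+4: 0.05231362×0.232324 + 0.26268713×0.499352 + 0.43968487×0.268324 = 0.261305
  M+6: 0.26268713×0.232324 + 0.43968487×0.499352 + 0.24531438×0.268324 = 0.346410
  M+8: 0.43968487×0.232324 + 0.24531438×0.499352 = 0.224648
  M+10: 0.24531438×0.232324 = 0.056992
Scale to base peak (0.346410) = 100: 4.1 : 27.9 : 75.4 : 100.0 : 64.9 : 16.5

4.1 : 27.9 : 75.4 : 100.0 : 64.9 : 16.5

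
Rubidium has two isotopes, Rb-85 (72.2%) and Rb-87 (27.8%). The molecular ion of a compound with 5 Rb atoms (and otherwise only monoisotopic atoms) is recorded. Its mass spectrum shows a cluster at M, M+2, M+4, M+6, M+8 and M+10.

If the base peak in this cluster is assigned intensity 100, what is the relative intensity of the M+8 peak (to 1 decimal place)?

5.7

Term probabilities: M 0.1962, M+2 0.3777, M+4 0.2909, M+6 0.1120, M+8 0.0216, M+10 0.0017. Base peak = M+2.
P(M+2) = C(5,1) × 0.722^4 × 0.278^1 = 5 × 0.27173701 × 0.2780 = 0.377714 (base)
P(M+8) = C(5,4) × 0.722^1 × 0.278^4 = 5 × 0.7220 × 0.00597282 = 0.021562
Relative intensity = 0.021562 / 0.377714 × 100 = 5.7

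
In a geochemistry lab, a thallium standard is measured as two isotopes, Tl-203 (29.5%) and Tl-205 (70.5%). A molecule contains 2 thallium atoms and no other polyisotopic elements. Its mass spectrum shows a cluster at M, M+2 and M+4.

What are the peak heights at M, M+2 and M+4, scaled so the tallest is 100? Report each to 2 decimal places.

17.51 : 83.69 : 100.00

Expanding (0.295 + 0.705)^2:
P(M) = 0.295^2 = 0.087025
P(M+2) = 2 × 0.295^1 × 0.705^1 = 0.415950
P(M+4) = 0.705^2 = 0.497025
The M+4 peak is largest (0.497025); scaling to 100 gives 17.51 : 83.69 : 100.00.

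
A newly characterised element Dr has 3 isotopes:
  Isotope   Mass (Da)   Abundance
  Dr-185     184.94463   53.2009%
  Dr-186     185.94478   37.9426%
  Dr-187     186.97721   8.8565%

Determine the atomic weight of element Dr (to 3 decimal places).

Ar = Σ fᵢ·mᵢ = 0.532009 × 184.94463 + 0.379426 × 185.94478 + 0.088565 × 186.97721
= 98.392208 + 70.552284 + 16.559637 = 185.504129 Da

185.504 Da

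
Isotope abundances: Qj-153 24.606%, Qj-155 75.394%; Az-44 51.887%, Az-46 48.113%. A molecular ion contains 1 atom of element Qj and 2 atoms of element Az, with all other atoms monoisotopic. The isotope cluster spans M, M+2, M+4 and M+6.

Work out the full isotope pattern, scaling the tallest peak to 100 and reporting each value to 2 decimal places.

Element Qj pattern (n=1): 0.24606 : 0.75394
Element Az pattern (n=2): 0.26922608 : 0.49928785 : 0.23148608
Convolve the two distributions (both contribute in 2-u steps):
  M: 0.24606×0.26922608 = 0.066246
  M+2: 0.24606×0.49928785 + 0.75394×0.26922608 = 0.325835
  M+4: 0.24606×0.23148608 + 0.75394×0.49928785 = 0.433393
  M+6: 0.75394×0.23148608 = 0.174527
Scale to base peak (0.433393) = 100: 15.29 : 75.18 : 100.00 : 40.27

15.29 : 75.18 : 100.00 : 40.27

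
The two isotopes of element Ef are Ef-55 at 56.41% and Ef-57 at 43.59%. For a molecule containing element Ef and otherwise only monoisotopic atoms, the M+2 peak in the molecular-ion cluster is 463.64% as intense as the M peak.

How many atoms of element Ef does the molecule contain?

6

The M+2/M ratio from n Ef atoms is n · q/p = n · 0.4359/0.5641.
n = 4.6364 × 0.5641/0.4359 = 6.00 ≈ 6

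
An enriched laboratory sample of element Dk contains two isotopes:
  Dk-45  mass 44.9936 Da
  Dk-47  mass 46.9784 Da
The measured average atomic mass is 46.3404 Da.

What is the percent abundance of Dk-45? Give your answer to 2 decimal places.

32.14%

Writing the weighted mean with unknown fraction x of Dk-45:
44.9936·x + 46.9784·(1 − x) = 46.3404
(44.9936 − 46.9784)·x = 46.3404 − 46.9784
x = -0.6380 / -1.9848 = 0.32144 → 32.14% Dk-45, 67.86% Dk-47.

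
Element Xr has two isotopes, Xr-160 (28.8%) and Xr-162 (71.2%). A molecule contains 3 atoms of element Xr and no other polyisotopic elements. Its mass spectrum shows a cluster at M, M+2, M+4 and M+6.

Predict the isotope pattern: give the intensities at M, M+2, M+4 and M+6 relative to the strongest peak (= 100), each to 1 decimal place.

5.5 : 40.4 : 100.0 : 82.4

Each Xr atom is independently Xr-160 (p = 0.288) or Xr-162 (q = 0.712); the cluster is the binomial expansion (p + q)^3.
P(M) = 0.288^3 = 0.023888
P(M+2) = 3 × 0.288^2 × 0.712^1 = 0.177168
P(M+4) = 3 × 0.288^1 × 0.712^2 = 0.438000
P(M+6) = 0.712^3 = 0.360944
The M+4 peak is largest (0.438000); scaling to 100 gives 5.5 : 40.4 : 100.0 : 82.4.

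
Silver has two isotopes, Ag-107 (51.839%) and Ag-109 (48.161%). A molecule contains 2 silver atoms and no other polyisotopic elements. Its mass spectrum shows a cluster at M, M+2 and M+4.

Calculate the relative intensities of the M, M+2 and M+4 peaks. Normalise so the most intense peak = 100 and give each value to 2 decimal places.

53.82 : 100.00 : 46.45

Each Ag atom is independently Ag-107 (p = 0.51839) or Ag-109 (q = 0.48161); the cluster is the binomial expansion (p + q)^2.
P(M) = 0.51839^2 = 0.268728
P(M+2) = 2 × 0.51839^1 × 0.48161^1 = 0.499324
P(M+4) = 0.48161^2 = 0.231948
The M+2 peak is largest (0.499324); scaling to 100 gives 53.82 : 100.00 : 46.45.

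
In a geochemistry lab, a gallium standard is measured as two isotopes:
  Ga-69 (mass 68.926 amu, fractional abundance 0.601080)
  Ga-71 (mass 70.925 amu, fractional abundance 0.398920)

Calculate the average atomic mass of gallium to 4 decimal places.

69.7234 amu

Weight each isotope mass by its fractional abundance: 0.601080 × 68.926 + 0.398920 × 70.925
= 41.43004 + 28.29340 = 69.72344 amu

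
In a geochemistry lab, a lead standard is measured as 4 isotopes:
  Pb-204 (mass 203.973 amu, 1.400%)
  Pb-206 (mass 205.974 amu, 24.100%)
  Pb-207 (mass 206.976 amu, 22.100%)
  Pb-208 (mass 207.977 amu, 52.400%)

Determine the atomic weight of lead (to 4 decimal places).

207.2170 amu

Average mass = Σ (abundance × isotope mass) = 0.01400 × 203.973 + 0.24100 × 205.974 + 0.22100 × 206.976 + 0.52400 × 207.977
= 2.85562 + 49.63973 + 45.74170 + 108.97995 = 207.21700 amu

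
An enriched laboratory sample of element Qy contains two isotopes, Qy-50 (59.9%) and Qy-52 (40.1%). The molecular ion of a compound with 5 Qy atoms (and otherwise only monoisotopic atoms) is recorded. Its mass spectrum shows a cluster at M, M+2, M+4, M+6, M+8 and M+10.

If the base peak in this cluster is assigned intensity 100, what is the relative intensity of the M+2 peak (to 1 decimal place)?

Term probabilities: M 0.0771, M+2 0.2581, M+4 0.3456, M+6 0.2314, M+8 0.0774, M+10 0.0104. Base peak = M+4.
P(M+4) = C(5,2) × 0.599^3 × 0.401^2 = 10 × 0.2149218 × 0.160801 = 0.345596 (base)
P(M+2) = C(5,1) × 0.599^4 × 0.401^1 = 5 × 0.12873816 × 0.4010 = 0.258120
Relative intensity = 0.258120 / 0.345596 × 100 = 74.7

74.7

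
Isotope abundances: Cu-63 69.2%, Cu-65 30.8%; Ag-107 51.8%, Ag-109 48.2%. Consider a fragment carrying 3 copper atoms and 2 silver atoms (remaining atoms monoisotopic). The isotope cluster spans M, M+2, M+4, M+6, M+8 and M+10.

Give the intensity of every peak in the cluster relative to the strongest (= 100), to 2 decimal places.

25.35 : 81.02 : 100.00 : 59.58 : 17.20 : 1.94

Copper pattern (n=3): 0.33137389 : 0.44247034 : 0.19693766 : 0.02921811
Silver pattern (n=2): 0.268324 : 0.499352 : 0.232324
Convolve the two distributions (both contribute in 2-u steps):
  M: 0.33137389×0.268324 = 0.088916
  M+2: 0.33137389×0.499352 + 0.44247034×0.268324 = 0.284198
  M+4: 0.33137389×0.232324 + 0.44247034×0.499352 + 0.19693766×0.268324 = 0.350778
  M+6: 0.44247034×0.232324 + 0.19693766×0.499352 + 0.02921811×0.268324 = 0.208978
  M+8: 0.19693766×0.232324 + 0.02921811×0.499352 = 0.060343
  M+10: 0.02921811×0.232324 = 0.006788
Scale to base peak (0.350778) = 100: 25.35 : 81.02 : 100.00 : 59.58 : 17.20 : 1.94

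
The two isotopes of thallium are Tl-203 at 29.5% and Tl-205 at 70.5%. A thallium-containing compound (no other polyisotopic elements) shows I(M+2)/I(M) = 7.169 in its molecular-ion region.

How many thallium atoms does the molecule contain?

3

With n Tl atoms, P(M+2)/P(M) = C(n,1)·p^(n−1)q / p^n = n·q/p = n · 0.705/0.295.
n = 7.169 × 0.295/0.705 = 3.00 ≈ 3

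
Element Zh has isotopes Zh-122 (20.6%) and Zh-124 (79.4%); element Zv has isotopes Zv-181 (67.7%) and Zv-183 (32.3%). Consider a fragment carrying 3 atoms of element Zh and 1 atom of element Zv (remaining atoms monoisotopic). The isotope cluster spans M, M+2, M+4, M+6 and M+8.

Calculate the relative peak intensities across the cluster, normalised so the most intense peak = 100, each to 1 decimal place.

Element Zh pattern (n=3): 0.00874182 : 0.10108255 : 0.38960945 : 0.50056618
Element Zv pattern (n=1): 0.6770 : 0.3230
Convolve the two distributions (both contribute in 2-u steps):
  M: 0.00874182×0.6770 = 0.005918
  M+2: 0.00874182×0.3230 + 0.10108255×0.6770 = 0.071256
  M+4: 0.10108255×0.3230 + 0.38960945×0.6770 = 0.296415
  M+6: 0.38960945×0.3230 + 0.50056618×0.6770 = 0.464727
  M+8: 0.50056618×0.3230 = 0.161683
Scale to base peak (0.464727) = 100: 1.3 : 15.3 : 63.8 : 100.0 : 34.8

1.3 : 15.3 : 63.8 : 100.0 : 34.8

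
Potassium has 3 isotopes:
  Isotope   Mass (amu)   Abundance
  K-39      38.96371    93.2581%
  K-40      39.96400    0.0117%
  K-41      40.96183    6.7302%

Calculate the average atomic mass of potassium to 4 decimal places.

Ar = Σ fᵢ·mᵢ = 0.932581 × 38.96371 + 0.000117 × 39.96400 + 0.067302 × 40.96183
= 36.336816 + 0.004676 + 2.756813 = 39.098305 amu

39.0983 amu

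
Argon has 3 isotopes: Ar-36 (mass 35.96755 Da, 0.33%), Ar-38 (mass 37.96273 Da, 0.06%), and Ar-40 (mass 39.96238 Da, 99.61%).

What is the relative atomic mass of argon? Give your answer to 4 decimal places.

39.9480 Da

The abundance-weighted mean is 0.0033 × 35.96755 + 0.0006 × 37.96273 + 0.9961 × 39.96238
= 0.118693 + 0.022778 + 39.806527 = 39.947998 Da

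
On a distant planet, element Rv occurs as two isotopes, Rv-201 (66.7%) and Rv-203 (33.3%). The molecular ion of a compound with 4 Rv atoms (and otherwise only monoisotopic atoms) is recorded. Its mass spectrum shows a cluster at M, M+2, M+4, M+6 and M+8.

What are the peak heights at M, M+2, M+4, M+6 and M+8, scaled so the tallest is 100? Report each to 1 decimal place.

The 4 Rv atoms are independent, so intensities follow the terms of (0.667 + 0.333)^4.
P(M) = 0.667^4 = 0.197926
P(M+2) = 4 × 0.667^3 × 0.333^1 = 0.395259
P(M+4) = 6 × 0.667^2 × 0.333^2 = 0.296000
P(M+6) = 4 × 0.667^1 × 0.333^3 = 0.098519
P(M+8) = 0.333^4 = 0.012296
The M+2 peak is largest (0.395259); scaling to 100 gives 50.1 : 100.0 : 74.9 : 24.9 : 3.1.

50.1 : 100.0 : 74.9 : 24.9 : 3.1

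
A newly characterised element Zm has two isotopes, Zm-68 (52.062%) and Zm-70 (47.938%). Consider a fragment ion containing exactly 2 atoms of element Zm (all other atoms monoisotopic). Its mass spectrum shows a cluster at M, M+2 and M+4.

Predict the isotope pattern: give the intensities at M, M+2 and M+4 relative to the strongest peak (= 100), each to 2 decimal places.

54.30 : 100.00 : 46.04

Each Zm atom is independently Zm-68 (p = 0.52062) or Zm-70 (q = 0.47938); the cluster is the binomial expansion (p + q)^2.
P(M) = 0.52062^2 = 0.271045
P(M+2) = 2 × 0.52062^1 × 0.47938^1 = 0.499150
P(M+4) = 0.47938^2 = 0.229805
The M+2 peak is largest (0.499150); scaling to 100 gives 54.30 : 100.00 : 46.04.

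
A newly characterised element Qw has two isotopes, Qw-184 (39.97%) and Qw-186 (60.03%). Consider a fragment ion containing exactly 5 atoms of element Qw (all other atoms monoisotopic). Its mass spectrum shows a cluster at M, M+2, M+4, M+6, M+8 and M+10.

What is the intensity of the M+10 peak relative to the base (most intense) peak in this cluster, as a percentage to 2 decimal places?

Term probabilities: M 0.0102, M+2 0.0766, M+4 0.2301, M+6 0.3456, M+8 0.2595, M+10 0.0780. Base peak = M+6.
P(M+6) = C(5,3) × 0.3997^2 × 0.6003^3 = 10 × 0.15976009 × 0.21632416 = 0.345600 (base)
P(M+10) = C(5,5) × 0.3997^0 × 0.6003^5 = 1 × 1.0000 × 0.07795459 = 0.077955
Relative intensity = 0.077955 / 0.345600 × 100 = 22.56

22.56%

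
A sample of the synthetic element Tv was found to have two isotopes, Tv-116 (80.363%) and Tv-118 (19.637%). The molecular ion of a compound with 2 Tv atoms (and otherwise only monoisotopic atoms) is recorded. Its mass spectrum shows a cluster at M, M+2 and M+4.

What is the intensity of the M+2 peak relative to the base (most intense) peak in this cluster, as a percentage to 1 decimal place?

48.9%

(0.80363 + 0.19637)^2 gives M 0.6458, M+2 0.3156, M+4 0.0386; the largest is M.
P(M) = C(2,0) × 0.80363^2 × 0.19637^0 = 1 × 0.64582118 × 1.0000 = 0.645821 (base)
P(M+2) = C(2,1) × 0.80363^1 × 0.19637^1 = 2 × 0.80363 × 0.19637 = 0.315618
Relative intensity = 0.315618 / 0.645821 × 100 = 48.9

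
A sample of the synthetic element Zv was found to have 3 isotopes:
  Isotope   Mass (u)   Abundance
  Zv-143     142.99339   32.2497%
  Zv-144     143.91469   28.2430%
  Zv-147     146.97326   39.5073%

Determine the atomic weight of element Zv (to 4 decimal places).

Weight each isotope mass by its fractional abundance: 0.322497 × 142.99339 + 0.282430 × 143.91469 + 0.395073 × 146.97326
= 46.114939 + 40.645826 + 58.065167 = 144.825932 u

144.8259 u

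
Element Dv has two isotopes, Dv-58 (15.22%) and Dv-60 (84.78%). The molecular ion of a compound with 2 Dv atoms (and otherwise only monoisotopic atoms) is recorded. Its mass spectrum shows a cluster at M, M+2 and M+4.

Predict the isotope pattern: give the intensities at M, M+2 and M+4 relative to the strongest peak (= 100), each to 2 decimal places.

Expanding (0.1522 + 0.8478)^2:
P(M) = 0.1522^2 = 0.023165
P(M+2) = 2 × 0.1522^1 × 0.8478^1 = 0.258070
P(M+4) = 0.8478^2 = 0.718765
The M+4 peak is largest (0.718765); scaling to 100 gives 3.22 : 35.90 : 100.00.

3.22 : 35.90 : 100.00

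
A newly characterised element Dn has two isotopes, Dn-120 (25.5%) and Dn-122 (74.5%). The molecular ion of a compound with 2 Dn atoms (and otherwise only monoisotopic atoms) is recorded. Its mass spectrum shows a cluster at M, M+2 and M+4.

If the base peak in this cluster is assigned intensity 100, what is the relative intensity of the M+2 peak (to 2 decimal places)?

(0.255 + 0.745)^2 gives M 0.0650, M+2 0.3800, M+4 0.5550; the largest is M+4.
P(M+4) = C(2,2) × 0.255^0 × 0.745^2 = 1 × 1.0000 × 0.555025 = 0.555025 (base)
P(M+2) = C(2,1) × 0.255^1 × 0.745^1 = 2 × 0.2550 × 0.7450 = 0.379950
Relative intensity = 0.379950 / 0.555025 × 100 = 68.46

68.46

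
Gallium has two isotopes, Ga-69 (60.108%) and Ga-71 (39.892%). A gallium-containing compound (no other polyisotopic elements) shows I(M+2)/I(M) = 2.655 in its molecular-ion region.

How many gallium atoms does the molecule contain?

4

With n Ga atoms, P(M+2)/P(M) = C(n,1)·p^(n−1)q / p^n = n·q/p = n · 0.39892/0.60108.
n = 2.655 × 0.60108/0.39892 = 4.00 ≈ 4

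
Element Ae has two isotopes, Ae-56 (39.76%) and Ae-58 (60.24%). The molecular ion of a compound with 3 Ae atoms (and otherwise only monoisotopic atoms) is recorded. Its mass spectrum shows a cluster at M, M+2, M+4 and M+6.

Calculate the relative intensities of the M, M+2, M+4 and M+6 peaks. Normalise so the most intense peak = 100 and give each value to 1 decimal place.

The 3 Ae atoms are independent, so intensities follow the terms of (0.3976 + 0.6024)^3.
P(M) = 0.3976^3 = 0.062855
P(M+2) = 3 × 0.3976^2 × 0.6024^1 = 0.285693
P(M+4) = 3 × 0.3976^1 × 0.6024^2 = 0.432850
P(M+6) = 0.6024^3 = 0.218602
The M+4 peak is largest (0.432850); scaling to 100 gives 14.5 : 66.0 : 100.0 : 50.5.

14.5 : 66.0 : 100.0 : 50.5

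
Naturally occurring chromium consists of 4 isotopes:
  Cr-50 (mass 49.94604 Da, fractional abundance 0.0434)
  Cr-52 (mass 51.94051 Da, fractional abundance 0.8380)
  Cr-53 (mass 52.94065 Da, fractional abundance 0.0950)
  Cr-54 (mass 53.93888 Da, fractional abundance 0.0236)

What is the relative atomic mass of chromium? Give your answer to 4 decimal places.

Weight each isotope mass by its fractional abundance: 0.0434 × 49.94604 + 0.8380 × 51.94051 + 0.0950 × 52.94065 + 0.0236 × 53.93888
= 2.167658 + 43.526147 + 5.029362 + 1.272958 = 51.996125 Da

51.9961 Da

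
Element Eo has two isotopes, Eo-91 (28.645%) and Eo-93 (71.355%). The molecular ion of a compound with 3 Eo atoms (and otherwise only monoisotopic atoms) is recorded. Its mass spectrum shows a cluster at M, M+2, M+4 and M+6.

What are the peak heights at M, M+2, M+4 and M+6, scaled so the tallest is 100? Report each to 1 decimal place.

Each Eo atom is independently Eo-91 (p = 0.28645) or Eo-93 (q = 0.71355); the cluster is the binomial expansion (p + q)^3.
P(M) = 0.28645^3 = 0.023504
P(M+2) = 3 × 0.28645^2 × 0.71355^1 = 0.175648
P(M+4) = 3 × 0.28645^1 × 0.71355^2 = 0.437541
P(M+6) = 0.71355^3 = 0.363307
The M+4 peak is largest (0.437541); scaling to 100 gives 5.4 : 40.1 : 100.0 : 83.0.

5.4 : 40.1 : 100.0 : 83.0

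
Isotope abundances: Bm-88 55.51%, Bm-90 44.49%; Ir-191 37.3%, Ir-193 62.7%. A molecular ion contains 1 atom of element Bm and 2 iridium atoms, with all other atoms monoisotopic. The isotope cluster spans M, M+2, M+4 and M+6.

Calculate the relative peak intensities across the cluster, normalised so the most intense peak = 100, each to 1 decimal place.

18.1 : 75.4 : 100.0 : 41.0

Element Bm pattern (n=1): 0.5551 : 0.4449
Iridium pattern (n=2): 0.139129 : 0.467742 : 0.393129
Convolve the two distributions (both contribute in 2-u steps):
  M: 0.5551×0.139129 = 0.077231
  M+2: 0.5551×0.467742 + 0.4449×0.139129 = 0.321542
  M+4: 0.5551×0.393129 + 0.4449×0.467742 = 0.426324
  M+6: 0.4449×0.393129 = 0.174903
Scale to base peak (0.426324) = 100: 18.1 : 75.4 : 100.0 : 41.0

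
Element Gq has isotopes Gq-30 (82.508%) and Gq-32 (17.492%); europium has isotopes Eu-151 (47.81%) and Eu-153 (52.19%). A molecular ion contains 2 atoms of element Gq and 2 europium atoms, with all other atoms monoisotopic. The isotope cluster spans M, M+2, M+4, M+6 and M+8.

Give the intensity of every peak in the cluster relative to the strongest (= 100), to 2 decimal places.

Element Gq pattern (n=2): 0.68075701 : 0.28864599 : 0.03059701
Europium pattern (n=2): 0.22857961 : 0.49904078 : 0.27237961
Convolve the two distributions (both contribute in 2-u steps):
  M: 0.68075701×0.22857961 = 0.155607
  M+2: 0.68075701×0.49904078 + 0.28864599×0.22857961 = 0.405704
  M+4: 0.68075701×0.27237961 + 0.28864599×0.49904078 + 0.03059701×0.22857961 = 0.336464
  M+6: 0.28864599×0.27237961 + 0.03059701×0.49904078 = 0.093890
  M+8: 0.03059701×0.27237961 = 0.008334
Scale to base peak (0.405704) = 100: 38.35 : 100.00 : 82.93 : 23.14 : 2.05

38.35 : 100.00 : 82.93 : 23.14 : 2.05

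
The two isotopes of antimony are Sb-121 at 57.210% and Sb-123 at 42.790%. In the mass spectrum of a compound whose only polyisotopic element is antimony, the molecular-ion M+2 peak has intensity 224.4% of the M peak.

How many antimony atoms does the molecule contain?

The M+2/M ratio from n Sb atoms is n · q/p = n · 0.42790/0.57210.
n = 2.244 × 0.57210/0.42790 = 3.00 ≈ 3

3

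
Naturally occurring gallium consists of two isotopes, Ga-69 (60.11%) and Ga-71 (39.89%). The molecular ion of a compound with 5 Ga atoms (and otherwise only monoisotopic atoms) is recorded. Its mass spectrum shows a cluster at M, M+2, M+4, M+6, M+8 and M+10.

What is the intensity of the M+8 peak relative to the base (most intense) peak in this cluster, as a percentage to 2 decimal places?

Binomial terms of (0.6011 + 0.3989)^5: M 0.0785, M+2 0.2604, M+4 0.3456, M+6 0.2293, M+8 0.0761, M+10 0.0101 → M+4 is the base peak.
P(M+4) = C(5,2) × 0.6011^3 × 0.3989^2 = 10 × 0.21719018 × 0.15912121 = 0.345596 (base)
P(M+8) = C(5,4) × 0.6011^1 × 0.3989^4 = 5 × 0.6011 × 0.02531956 = 0.076098
Relative intensity = 0.076098 / 0.345596 × 100 = 22.02

22.02%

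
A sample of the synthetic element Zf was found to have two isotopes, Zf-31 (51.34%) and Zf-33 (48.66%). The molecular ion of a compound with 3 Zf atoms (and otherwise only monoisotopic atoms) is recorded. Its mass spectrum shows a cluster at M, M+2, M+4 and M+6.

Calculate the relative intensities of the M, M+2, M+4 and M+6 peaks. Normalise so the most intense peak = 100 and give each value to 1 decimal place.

35.2 : 100.0 : 94.8 : 29.9

Each Zf atom is independently Zf-31 (p = 0.5134) or Zf-33 (q = 0.4866); the cluster is the binomial expansion (p + q)^3.
P(M) = 0.5134^3 = 0.135322
P(M+2) = 3 × 0.5134^2 × 0.4866^1 = 0.384773
P(M+4) = 3 × 0.5134^1 × 0.4866^2 = 0.364688
P(M+6) = 0.4866^3 = 0.115217
The M+2 peak is largest (0.384773); scaling to 100 gives 35.2 : 100.0 : 94.8 : 29.9.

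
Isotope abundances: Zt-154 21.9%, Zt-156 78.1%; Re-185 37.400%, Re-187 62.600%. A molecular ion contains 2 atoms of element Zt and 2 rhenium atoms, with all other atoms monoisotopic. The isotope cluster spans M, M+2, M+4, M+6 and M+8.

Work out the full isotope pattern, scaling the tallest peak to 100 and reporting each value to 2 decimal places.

1.60 : 16.75 : 62.98 : 100.00 : 56.96

Element Zt pattern (n=2): 0.047961 : 0.342078 : 0.609961
Rhenium pattern (n=2): 0.139876 : 0.468248 : 0.391876
Convolve the two distributions (both contribute in 2-u steps):
  M: 0.047961×0.139876 = 0.006709
  M+2: 0.047961×0.468248 + 0.342078×0.139876 = 0.070306
  M+4: 0.047961×0.391876 + 0.342078×0.468248 + 0.609961×0.139876 = 0.264291
  M+6: 0.342078×0.391876 + 0.609961×0.468248 = 0.419665
  M+8: 0.609961×0.391876 = 0.239029
Scale to base peak (0.419665) = 100: 1.60 : 16.75 : 62.98 : 100.00 : 56.96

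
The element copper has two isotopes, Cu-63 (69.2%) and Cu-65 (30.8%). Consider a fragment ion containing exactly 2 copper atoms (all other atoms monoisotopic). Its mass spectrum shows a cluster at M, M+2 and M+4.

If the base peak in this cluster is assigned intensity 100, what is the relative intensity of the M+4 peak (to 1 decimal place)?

19.8

Binomial terms of (0.692 + 0.308)^2: M 0.4789, M+2 0.4263, M+4 0.0949 → M is the base peak.
P(M) = C(2,0) × 0.692^2 × 0.308^0 = 1 × 0.478864 × 1.0000 = 0.478864 (base)
P(M+4) = C(2,2) × 0.692^0 × 0.308^2 = 1 × 1.0000 × 0.094864 = 0.094864
Relative intensity = 0.094864 / 0.478864 × 100 = 19.8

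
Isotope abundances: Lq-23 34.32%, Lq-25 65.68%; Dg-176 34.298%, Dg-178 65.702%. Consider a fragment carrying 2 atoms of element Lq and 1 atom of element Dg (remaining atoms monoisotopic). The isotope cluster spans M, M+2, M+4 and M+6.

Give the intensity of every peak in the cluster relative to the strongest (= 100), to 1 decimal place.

Element Lq pattern (n=2): 0.11778624 : 0.45082752 : 0.43138624
Element Dg pattern (n=1): 0.34298 : 0.65702
Convolve the two distributions (both contribute in 2-u steps):
  M: 0.11778624×0.34298 = 0.040398
  M+2: 0.11778624×0.65702 + 0.45082752×0.34298 = 0.232013
  M+4: 0.45082752×0.65702 + 0.43138624×0.34298 = 0.444160
  M+6: 0.43138624×0.65702 = 0.283429
Scale to base peak (0.444160) = 100: 9.1 : 52.2 : 100.0 : 63.8

9.1 : 52.2 : 100.0 : 63.8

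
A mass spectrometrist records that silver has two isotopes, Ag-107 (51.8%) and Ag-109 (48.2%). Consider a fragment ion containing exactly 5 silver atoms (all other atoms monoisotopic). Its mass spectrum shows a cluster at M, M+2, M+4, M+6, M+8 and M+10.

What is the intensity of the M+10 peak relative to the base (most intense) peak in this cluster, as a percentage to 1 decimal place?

(0.518 + 0.482)^5 gives M 0.0373, M+2 0.1735, M+4 0.3229, M+6 0.3005, M+8 0.1398, M+10 0.0260; the largest is M+4.
P(M+4) = C(5,2) × 0.518^3 × 0.482^2 = 10 × 0.13899183 × 0.232324 = 0.322911 (base)
P(M+10) = C(5,5) × 0.518^0 × 0.482^5 = 1 × 1.0000 × 0.02601568 = 0.026016
Relative intensity = 0.026016 / 0.322911 × 100 = 8.1

8.1%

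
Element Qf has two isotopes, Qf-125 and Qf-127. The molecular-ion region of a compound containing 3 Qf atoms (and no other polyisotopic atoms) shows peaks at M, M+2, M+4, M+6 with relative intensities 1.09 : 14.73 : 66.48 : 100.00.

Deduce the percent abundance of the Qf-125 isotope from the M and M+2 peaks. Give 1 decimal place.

If p is the fraction of Qf that is Qf-125, then I(M+2)/I(M) = [C(3,1)·p^2·(1−p)] / p^3 = 3·(1−p)/p = 14.73/1.09 = 13.5138
(1−p)/p = 13.5138/3 = 4.5046  ⇒  p = 1/(1 + 4.5046) = 0.1817
Qf-125: 18.2%, Qf-127: 81.8%.

18.2%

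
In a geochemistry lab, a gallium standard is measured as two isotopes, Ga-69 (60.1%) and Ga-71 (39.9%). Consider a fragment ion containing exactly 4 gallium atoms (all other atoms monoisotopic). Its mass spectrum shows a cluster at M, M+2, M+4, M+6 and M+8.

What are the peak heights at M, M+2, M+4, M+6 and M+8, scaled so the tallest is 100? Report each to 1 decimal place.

The 4 Ga atoms are independent, so intensities follow the terms of (0.601 + 0.399)^4.
P(M) = 0.601^4 = 0.130466
P(M+2) = 4 × 0.601^3 × 0.399^1 = 0.346463
P(M+4) = 6 × 0.601^2 × 0.399^2 = 0.345021
P(M+6) = 4 × 0.601^1 × 0.399^3 = 0.152705
P(M+8) = 0.399^4 = 0.025345
The M+2 peak is largest (0.346463); scaling to 100 gives 37.7 : 100.0 : 99.6 : 44.1 : 7.3.

37.7 : 100.0 : 99.6 : 44.1 : 7.3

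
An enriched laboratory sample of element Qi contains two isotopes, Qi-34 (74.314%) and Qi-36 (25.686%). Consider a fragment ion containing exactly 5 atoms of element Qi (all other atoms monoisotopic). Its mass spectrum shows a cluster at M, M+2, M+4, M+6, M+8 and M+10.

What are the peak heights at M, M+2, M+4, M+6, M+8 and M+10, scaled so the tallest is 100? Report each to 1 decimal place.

57.9 : 100.0 : 69.1 : 23.9 : 4.1 : 0.3

Expanding (0.74314 + 0.25686)^5:
P(M) = 0.74314^5 = 0.226649
P(M+2) = 5 × 0.74314^4 × 0.25686^1 = 0.391696
P(M+4) = 10 × 0.74314^3 × 0.25686^2 = 0.270773
P(M+6) = 10 × 0.74314^2 × 0.25686^3 = 0.093590
P(M+8) = 5 × 0.74314^1 × 0.25686^4 = 0.016174
P(M+10) = 0.25686^5 = 0.001118
The M+2 peak is largest (0.391696); scaling to 100 gives 57.9 : 100.0 : 69.1 : 23.9 : 4.1 : 0.3.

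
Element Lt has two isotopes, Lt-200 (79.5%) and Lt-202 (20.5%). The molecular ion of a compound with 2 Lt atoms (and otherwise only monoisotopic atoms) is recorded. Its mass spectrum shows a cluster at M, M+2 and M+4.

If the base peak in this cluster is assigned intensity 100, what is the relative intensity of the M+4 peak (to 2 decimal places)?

6.65

Binomial terms of (0.795 + 0.205)^2: M 0.6320, M+2 0.3259, M+4 0.0420 → M is the base peak.
P(M) = C(2,0) × 0.795^2 × 0.205^0 = 1 × 0.632025 × 1.0000 = 0.632025 (base)
P(M+4) = C(2,2) × 0.795^0 × 0.205^2 = 1 × 1.0000 × 0.042025 = 0.042025
Relative intensity = 0.042025 / 0.632025 × 100 = 6.65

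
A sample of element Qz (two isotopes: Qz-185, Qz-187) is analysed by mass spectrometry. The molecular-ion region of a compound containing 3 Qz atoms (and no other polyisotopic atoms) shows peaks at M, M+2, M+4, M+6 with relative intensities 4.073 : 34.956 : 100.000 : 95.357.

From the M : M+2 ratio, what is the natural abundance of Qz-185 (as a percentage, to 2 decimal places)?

25.90%

Let p = fractional abundance of Qz-185. I(M+2)/I(M) = [C(3,1)·p^2·(1−p)] / p^3 = 3·(1−p)/p = 34.956/4.073 = 8.5824
(1−p)/p = 8.5824/3 = 2.8608  ⇒  p = 1/(1 + 2.8608) = 0.2590
Qz-185: 25.90%, Qz-187: 74.10%.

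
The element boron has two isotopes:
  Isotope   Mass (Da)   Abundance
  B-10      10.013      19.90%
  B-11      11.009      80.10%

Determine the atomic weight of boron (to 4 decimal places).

10.8108 Da

The abundance-weighted mean is 0.1990 × 10.013 + 0.8010 × 11.009
= 1.99259 + 8.81821 = 10.81080 Da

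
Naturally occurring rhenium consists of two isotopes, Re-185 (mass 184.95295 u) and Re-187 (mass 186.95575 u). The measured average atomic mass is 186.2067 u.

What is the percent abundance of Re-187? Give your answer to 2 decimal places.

62.60%

Let x be the fractional abundance of Re-185; then Re-187 has abundance 1 − x.
184.95295·x + 186.95575·(1 − x) = 186.2067
(184.95295 − 186.95575)·x = 186.2067 − 186.95575
x = -0.74905 / -2.00280 = 0.37400 → 37.40% Re-185, 62.60% Re-187.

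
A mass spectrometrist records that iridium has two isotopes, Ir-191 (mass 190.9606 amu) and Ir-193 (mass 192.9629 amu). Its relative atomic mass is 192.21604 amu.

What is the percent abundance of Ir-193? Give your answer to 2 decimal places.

62.70%

With x = fraction of Ir-191 (so Ir-193 is 1 − x):
190.9606·x + 192.9629·(1 − x) = 192.21604
(190.9606 − 192.9629)·x = 192.21604 − 192.9629
x = -0.74686 / -2.0023 = 0.37300 → 37.30% Ir-191, 62.70% Ir-193.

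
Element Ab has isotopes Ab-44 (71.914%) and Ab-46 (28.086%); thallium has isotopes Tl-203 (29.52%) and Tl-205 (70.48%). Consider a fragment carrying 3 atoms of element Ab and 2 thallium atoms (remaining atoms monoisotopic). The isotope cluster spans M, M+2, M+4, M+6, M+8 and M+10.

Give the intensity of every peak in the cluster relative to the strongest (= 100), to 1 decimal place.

Element Ab pattern (n=3): 0.37191212 : 0.43575064 : 0.17018234 : 0.02215489
Thallium pattern (n=2): 0.08714304 : 0.41611392 : 0.49674304
Convolve the two distributions (both contribute in 2-u steps):
  M: 0.37191212×0.08714304 = 0.032410
  M+2: 0.37191212×0.41611392 + 0.43575064×0.08714304 = 0.192730
  M+4: 0.37191212×0.49674304 + 0.43575064×0.41611392 + 0.17018234×0.08714304 = 0.380897
  M+6: 0.43575064×0.49674304 + 0.17018234×0.41611392 + 0.02215489×0.08714304 = 0.289202
  M+8: 0.17018234×0.49674304 + 0.02215489×0.41611392 = 0.093756
  M+10: 0.02215489×0.49674304 = 0.011005
Scale to base peak (0.380897) = 100: 8.5 : 50.6 : 100.0 : 75.9 : 24.6 : 2.9

8.5 : 50.6 : 100.0 : 75.9 : 24.6 : 2.9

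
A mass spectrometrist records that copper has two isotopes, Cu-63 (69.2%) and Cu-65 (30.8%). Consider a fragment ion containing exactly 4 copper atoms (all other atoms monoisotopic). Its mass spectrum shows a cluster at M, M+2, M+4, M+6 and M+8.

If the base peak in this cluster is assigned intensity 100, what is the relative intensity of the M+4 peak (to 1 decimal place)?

66.8

Binomial terms of (0.692 + 0.308)^4: M 0.2293, M+2 0.4083, M+4 0.2726, M+6 0.0809, M+8 0.0090 → M+2 is the base peak.
P(M+2) = C(4,1) × 0.692^3 × 0.308^1 = 4 × 0.33137389 × 0.3080 = 0.408253 (base)
P(M+4) = C(4,2) × 0.692^2 × 0.308^2 = 6 × 0.478864 × 0.094864 = 0.272562
Relative intensity = 0.272562 / 0.408253 × 100 = 66.8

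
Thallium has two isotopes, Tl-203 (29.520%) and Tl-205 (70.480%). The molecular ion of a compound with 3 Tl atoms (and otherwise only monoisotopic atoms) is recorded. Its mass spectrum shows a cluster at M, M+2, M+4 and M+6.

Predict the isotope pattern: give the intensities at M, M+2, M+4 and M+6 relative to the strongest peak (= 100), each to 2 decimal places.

The 3 Tl atoms are independent, so intensities follow the terms of (0.29520 + 0.70480)^3.
P(M) = 0.29520^3 = 0.025725
P(M+2) = 3 × 0.29520^2 × 0.70480^1 = 0.184255
P(M+4) = 3 × 0.29520^1 × 0.70480^2 = 0.439916
P(M+6) = 0.70480^3 = 0.350104
The M+4 peak is largest (0.439916); scaling to 100 gives 5.85 : 41.88 : 100.00 : 79.58.

5.85 : 41.88 : 100.00 : 79.58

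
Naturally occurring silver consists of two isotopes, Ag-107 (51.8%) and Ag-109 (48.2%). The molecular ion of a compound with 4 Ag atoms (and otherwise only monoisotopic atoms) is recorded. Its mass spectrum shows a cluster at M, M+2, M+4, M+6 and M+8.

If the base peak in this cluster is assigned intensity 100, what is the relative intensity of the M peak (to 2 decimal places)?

19.25

Term probabilities: M 0.0720, M+2 0.2680, M+4 0.3740, M+6 0.2320, M+8 0.0540. Base peak = M+4.
P(M+4) = C(4,2) × 0.518^2 × 0.482^2 = 6 × 0.268324 × 0.232324 = 0.374029 (base)
P(M) = C(4,0) × 0.518^4 × 0.482^0 = 1 × 0.07199777 × 1.0000 = 0.071998
Relative intensity = 0.071998 / 0.374029 × 100 = 19.25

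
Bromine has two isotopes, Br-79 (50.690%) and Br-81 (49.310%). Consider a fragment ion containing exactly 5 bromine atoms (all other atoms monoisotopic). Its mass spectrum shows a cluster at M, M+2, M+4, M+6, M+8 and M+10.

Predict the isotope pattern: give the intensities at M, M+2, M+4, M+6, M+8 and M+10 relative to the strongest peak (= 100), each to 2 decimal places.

The 5 Br atoms are independent, so intensities follow the terms of (0.50690 + 0.49310)^5.
P(M) = 0.50690^5 = 0.033467
P(M+2) = 5 × 0.50690^4 × 0.49310^1 = 0.162777
P(M+4) = 10 × 0.50690^3 × 0.49310^2 = 0.316692
P(M+6) = 10 × 0.50690^2 × 0.49310^3 = 0.308070
P(M+8) = 5 × 0.50690^1 × 0.49310^4 = 0.149842
P(M+10) = 0.49310^5 = 0.029152
The M+4 peak is largest (0.316692); scaling to 100 gives 10.57 : 51.40 : 100.00 : 97.28 : 47.31 : 9.21.

10.57 : 51.40 : 100.00 : 97.28 : 47.31 : 9.21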